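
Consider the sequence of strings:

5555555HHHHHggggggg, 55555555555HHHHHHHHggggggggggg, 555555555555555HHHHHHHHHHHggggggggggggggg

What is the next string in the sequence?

Each string has the form 5^{4n+3} H^{3n+2} g^{4n+3} (n = 1, 2, …).
Setting n = 4 gives 19, 14, 19 characters in each block.

5555555555555555555HHHHHHHHHHHHHHggggggggggggggggggg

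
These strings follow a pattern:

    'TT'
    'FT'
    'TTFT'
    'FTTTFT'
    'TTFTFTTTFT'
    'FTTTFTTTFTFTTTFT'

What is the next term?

TTFTFTTTFTFTTTFTTTFTFTTTFT

From term 3 onward, concatenate the second-to-last term with the last: TT·FT = TTFT, FT·TTFT = FTTTFT, …
Continuing: TTFTFTTTFT · FTTTFTTTFTFTTTFT gives term 7.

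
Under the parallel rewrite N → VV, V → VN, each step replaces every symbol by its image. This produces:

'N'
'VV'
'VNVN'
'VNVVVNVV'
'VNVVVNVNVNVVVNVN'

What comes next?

Rewriting the 16 symbols of VNVVVNVNVNVVVNVN one by one yields VN VV VN VN VN VV VN VV VN VV VN VN VN VV VN VV; concatenated:

VNVVVNVNVNVVVNVVVNVVVNVNVNVVVNVV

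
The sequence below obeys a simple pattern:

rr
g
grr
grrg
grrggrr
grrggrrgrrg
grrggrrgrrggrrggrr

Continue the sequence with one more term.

grrggrrgrrggrrggrrgrrggrrgrrg

Each term (from the third on) is the previous term followed by the one before it: term 3 = g·rr = grr.
The next term joins grrggrrgrrggrrggrr and grrggrrgrrg.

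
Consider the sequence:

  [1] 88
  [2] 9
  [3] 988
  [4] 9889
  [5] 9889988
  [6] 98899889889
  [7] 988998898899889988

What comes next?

98899889889988998898899889889

From term 3 onward, concatenate the last term with the second-to-last: 9·88 = 988, 988·9 = 9889, …
So term 8 is 988998898899889988·98899889889.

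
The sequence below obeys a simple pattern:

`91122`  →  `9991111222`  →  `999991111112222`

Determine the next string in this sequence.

Term n consists of 2n-1 9's, followed by 2n 1's, followed by n+1 2's (n = 1, 2, …).
Setting n = 4 gives 7, 8, 5 characters in each block.

99999991111111122222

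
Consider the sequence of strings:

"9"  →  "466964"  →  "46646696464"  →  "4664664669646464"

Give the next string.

Every step adds 466 to the front and 64 to the end of the previous string.
Applying this once more to 4664664669646464:

466466466466964646464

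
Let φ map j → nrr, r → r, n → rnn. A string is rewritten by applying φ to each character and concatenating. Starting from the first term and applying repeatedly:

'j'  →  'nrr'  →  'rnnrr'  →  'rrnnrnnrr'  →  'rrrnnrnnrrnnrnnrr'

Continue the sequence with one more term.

Rewriting the 17 symbols of rrrnnrnnrrnnrnnrr one by one yields r r r rnn rnn r rnn rnn r r rnn rnn r rnn rnn r r; concatenated:

rrrrnnrnnrrnnrnnrrrnnrnnrrnnrnnrr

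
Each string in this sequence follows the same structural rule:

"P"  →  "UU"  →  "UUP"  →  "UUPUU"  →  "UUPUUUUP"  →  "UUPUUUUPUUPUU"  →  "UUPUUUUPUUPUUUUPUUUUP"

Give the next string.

This is a Fibonacci-style word recurrence s(k) = s(k−1)·s(k−2): e.g. UU·P = UUP.
Continuing: UUPUUUUPUUPUUUUPUUUUP · UUPUUUUPUUPUU gives term 8.

UUPUUUUPUUPUUUUPUUUUPUUPUUUUPUUPUU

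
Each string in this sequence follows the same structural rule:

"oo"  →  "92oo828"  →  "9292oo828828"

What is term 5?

Every step adds 92 to the front and 828 to the end of the previous string.
From 9292oo828828, 2 further steps: 9292oo828828 → 929292oo828828828 → (answer).

92929292oo828828828828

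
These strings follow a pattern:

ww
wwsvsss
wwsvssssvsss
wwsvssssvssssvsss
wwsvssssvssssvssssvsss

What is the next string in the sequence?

The strings grow by a fixed suffix svsss each time.
One more step from wwsvssssvssssvssssvsss gives the answer.

wwsvssssvssssvssssvssssvsss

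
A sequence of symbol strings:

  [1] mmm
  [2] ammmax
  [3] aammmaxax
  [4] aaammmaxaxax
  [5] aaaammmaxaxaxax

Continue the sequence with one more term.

s(k+1) = a·s(k)·ax, so each term gains a as a prefix and ax as a suffix.
So the next term is a·aaaammmaxaxaxax·ax.

aaaaammmaxaxaxaxax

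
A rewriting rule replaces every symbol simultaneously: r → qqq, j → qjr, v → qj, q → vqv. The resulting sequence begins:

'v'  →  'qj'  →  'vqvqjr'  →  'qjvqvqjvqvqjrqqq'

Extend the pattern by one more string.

Applying the rule to each of the 16 symbols of qjvqvqjvqvqjrqqq gives the pieces vqv qjr qj vqv qj vqv qjr qj vqv qj vqv qjr qqq vqv vqv vqv, which concatenate to the answer.

vqvqjrqjvqvqjvqvqjrqjvqvqjvqvqjrqqqvqvvqvvqv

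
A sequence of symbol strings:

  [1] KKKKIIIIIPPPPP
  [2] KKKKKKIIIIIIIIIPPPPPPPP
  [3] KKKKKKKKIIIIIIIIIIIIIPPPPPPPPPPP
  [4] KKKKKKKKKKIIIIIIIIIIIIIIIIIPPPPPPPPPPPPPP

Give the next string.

KKKKKKKKKKKKIIIIIIIIIIIIIIIIIIIIIPPPPPPPPPPPPPPPPP

Term n consists of 2n+2 K's, followed by 4n+1 I's, followed by 3n+2 P's (n = 1, 2, …).
Setting n = 5 gives 12, 21, 17 characters in each block.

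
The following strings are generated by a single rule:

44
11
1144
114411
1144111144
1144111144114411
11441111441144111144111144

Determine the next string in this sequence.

114411114411441111441111441144111144114411

From term 3 onward, concatenate the last term with the second-to-last: 11·44 = 1144, 1144·11 = 114411, …
So term 8 is 11441111441144111144111144·1144111144114411.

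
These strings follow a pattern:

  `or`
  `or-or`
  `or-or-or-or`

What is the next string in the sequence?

or-or-or-or-or-or-or-or

s(k+1) = s(k)·-·s(k) — each term doubles the last with '-' between the halves.
One more doubling of or-or-or-or gives the answer.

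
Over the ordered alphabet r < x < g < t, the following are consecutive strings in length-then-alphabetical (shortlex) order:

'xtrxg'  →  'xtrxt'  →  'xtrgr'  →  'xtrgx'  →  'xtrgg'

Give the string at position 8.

xtrtx

Continuing the enumeration 3 steps past xtrgg: xtrgg → xtrgt → xtrtr → (answer).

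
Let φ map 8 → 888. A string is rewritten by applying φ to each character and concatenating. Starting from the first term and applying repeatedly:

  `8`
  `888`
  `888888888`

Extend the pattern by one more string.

888888888888888888888888888

Expanding 888888888: 8→888, 8→888, 8→888, 8→888, 8→888, 8→888, 8→888, 8→888, 8→888. Concatenated: 888 888 888 888 888 888 888 888 888.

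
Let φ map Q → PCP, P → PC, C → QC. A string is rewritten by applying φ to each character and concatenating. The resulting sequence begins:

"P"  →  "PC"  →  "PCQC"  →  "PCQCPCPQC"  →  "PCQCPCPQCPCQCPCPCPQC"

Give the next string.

Replace each of the 20 characters of PCQCPCPQCPCQCPCPCPQC in place — PC QC PCP QC PC QC PC PCP QC PC QC PCP QC PC QC PC QC PC PCP QC — and concatenate.

PCQCPCPQCPCQCPCPCPQCPCQCPCPQCPCQCPCQCPCPCPQC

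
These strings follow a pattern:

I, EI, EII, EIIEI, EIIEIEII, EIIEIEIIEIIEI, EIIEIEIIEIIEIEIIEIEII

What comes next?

EIIEIEIIEIIEIEIIEIEIIEIIEIEIIEIIEI

This is a Fibonacci-style word recurrence s(k) = s(k−1)·s(k−2): e.g. EI·I = EII.
Continuing: EIIEIEIIEIIEIEIIEIEII · EIIEIEIIEIIEI gives term 8.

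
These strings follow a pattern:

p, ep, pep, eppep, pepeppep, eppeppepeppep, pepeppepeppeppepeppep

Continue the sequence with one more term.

eppeppepeppeppepeppepeppeppepeppep

Each term (from the third on) is the two preceding terms concatenated in order: term 3 = p·ep = pep.
The next term joins eppeppepeppep and pepeppepeppeppepeppep.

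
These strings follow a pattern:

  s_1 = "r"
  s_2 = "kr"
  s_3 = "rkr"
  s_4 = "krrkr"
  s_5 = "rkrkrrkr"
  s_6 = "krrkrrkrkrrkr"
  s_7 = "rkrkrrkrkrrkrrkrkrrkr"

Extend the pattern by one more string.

Each term (from the third on) is the two preceding terms concatenated in order: term 3 = r·kr = rkr.
So term 8 is krrkrrkrkrrkr·rkrkrrkrkrrkrrkrkrrkr.

krrkrrkrkrrkrrkrkrrkrkrrkrrkrkrrkr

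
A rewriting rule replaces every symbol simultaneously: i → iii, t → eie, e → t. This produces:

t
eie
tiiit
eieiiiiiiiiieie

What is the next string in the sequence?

tiiitiiiiiiiiiiiiiiiiiiiiiiiiiiitiiit

Replace each of the 15 characters of eieiiiiiiiiieie in place — t iii t iii iii iii iii iii iii iii iii iii t iii t — and concatenate.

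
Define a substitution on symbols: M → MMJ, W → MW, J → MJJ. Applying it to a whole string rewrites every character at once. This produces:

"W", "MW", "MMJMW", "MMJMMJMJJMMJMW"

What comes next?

Rewriting the 14 symbols of MMJMMJMJJMMJMW one by one yields MMJ MMJ MJJ MMJ MMJ MJJ MMJ MJJ MJJ MMJ MMJ MJJ MMJ MW; concatenated:

MMJMMJMJJMMJMMJMJJMMJMJJMJJMMJMMJMJJMMJMW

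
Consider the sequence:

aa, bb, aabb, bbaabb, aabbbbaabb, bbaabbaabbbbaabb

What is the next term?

aabbbbaabbbbaabbaabbbbaabb

Each term (from the third on) is the two preceding terms concatenated in order: term 3 = aa·bb = aabb.
The next term joins aabbbbaabb and bbaabbaabbbbaabb.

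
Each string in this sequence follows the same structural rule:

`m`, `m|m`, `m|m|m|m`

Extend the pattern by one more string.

s(k+1) = s(k)·|·s(k) — each term doubles the last with '|' between the halves.
Doubling m|m|m|m with '|' between the halves:

m|m|m|m|m|m|m|m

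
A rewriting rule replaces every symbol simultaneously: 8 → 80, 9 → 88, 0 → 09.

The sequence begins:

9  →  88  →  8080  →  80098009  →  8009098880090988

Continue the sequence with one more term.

φ(8009098880090988) expands symbol-by-symbol to 80 09 09 88 09 88 80 80 80 09 09 88 09 88 80 80; joining the 16 pieces gives the next term.

80090988098880808009098809888080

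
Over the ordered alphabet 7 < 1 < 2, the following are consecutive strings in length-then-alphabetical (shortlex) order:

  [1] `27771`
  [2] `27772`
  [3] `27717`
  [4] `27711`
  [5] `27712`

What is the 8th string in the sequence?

27722

Stepping forward 3 times from 27712: 27712 → 27727 → 27721, then the target.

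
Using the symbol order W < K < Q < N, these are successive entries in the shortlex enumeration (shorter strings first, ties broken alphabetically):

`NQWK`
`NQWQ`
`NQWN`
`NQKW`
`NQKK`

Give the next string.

The successor of NQKK increments the rightmost position that isn't already N and resets every position after it to W.

NQKQ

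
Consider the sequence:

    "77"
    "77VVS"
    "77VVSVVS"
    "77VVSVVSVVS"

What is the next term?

Each term is the previous one with VVS appended.
Applying this once more to 77VVSVVSVVS:

77VVSVVSVVSVVS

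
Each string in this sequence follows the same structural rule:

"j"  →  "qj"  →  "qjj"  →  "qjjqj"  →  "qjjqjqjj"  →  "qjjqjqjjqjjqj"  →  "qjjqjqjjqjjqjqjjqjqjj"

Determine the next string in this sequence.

This is a Fibonacci-style word recurrence s(k) = s(k−1)·s(k−2): e.g. qj·j = qjj.
Continuing: qjjqjqjjqjjqjqjjqjqjj · qjjqjqjjqjjqj gives term 8.

qjjqjqjjqjjqjqjjqjqjjqjjqjqjjqjjqj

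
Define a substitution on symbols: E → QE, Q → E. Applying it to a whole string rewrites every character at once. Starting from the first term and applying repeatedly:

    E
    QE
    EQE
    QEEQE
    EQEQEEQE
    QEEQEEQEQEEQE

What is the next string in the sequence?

EQEQEEQEQEEQEEQEQEEQE

Replace each of the 13 characters of QEEQEEQEQEEQE in place — E QE QE E QE QE E QE E QE QE E QE — and concatenate.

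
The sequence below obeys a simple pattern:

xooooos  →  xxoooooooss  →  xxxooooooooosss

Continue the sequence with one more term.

xxxxooooooooooossss

Reading off run lengths: x runs 1, 2, 3; o runs 5, 7, 9; s runs 1, 2, 3 — each is linear in n, where the shown terms are n = 2, 3, 4.
For the next term, n = 5, so the run lengths are 4, 11, 4.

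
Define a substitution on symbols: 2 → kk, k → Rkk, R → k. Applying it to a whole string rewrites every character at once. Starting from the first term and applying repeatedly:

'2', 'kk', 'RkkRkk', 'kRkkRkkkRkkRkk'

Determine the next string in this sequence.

Applying the rule to each of the 14 symbols of kRkkRkkkRkkRkk gives the pieces Rkk k Rkk Rkk k Rkk Rkk Rkk k Rkk Rkk k Rkk Rkk, which concatenate to the answer.

RkkkRkkRkkkRkkRkkRkkkRkkRkkkRkkRkk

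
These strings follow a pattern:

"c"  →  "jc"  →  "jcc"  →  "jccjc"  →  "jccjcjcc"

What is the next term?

jccjcjccjccjc

This is a Fibonacci-style word recurrence s(k) = s(k−1)·s(k−2): e.g. jc·c = jcc.
So term 6 is jccjcjcc·jccjc.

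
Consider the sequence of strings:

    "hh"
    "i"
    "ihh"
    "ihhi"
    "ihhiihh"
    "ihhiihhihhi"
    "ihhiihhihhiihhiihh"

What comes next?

ihhiihhihhiihhiihhihhiihhihhi

Each term (from the third on) is the previous term followed by the one before it: term 3 = i·hh = ihh.
So term 8 is ihhiihhihhiihhiihh·ihhiihhihhi.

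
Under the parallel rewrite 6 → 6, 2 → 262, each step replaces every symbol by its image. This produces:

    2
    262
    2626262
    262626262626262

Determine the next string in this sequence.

φ(262626262626262) expands symbol-by-symbol to 262 6 262 6 262 6 262 6 262 6 262 6 262 6 262; joining the 15 pieces gives the next term.

2626262626262626262626262626262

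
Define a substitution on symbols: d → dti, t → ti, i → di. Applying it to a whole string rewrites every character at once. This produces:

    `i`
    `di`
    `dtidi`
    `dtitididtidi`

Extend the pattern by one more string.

Expanding dtitididtidi: d→dti, t→ti, i→di, t→ti, i→di, d→dti, i→di, d→dti, t→ti, i→di, d→dti, i→di. Concatenated: dti ti di ti di dti di dti ti di dti di.

dtitiditididtididtitididtidi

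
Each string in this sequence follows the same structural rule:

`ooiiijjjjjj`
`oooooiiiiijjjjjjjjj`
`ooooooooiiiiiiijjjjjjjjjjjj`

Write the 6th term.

Reading off run lengths: o runs 2, 5, 8; i runs 3, 5, 7; j runs 6, 9, 12 — each is linear in n (n = 1, 2, …).
For term 6, n = 6, so the run lengths are 17, 13, 21.

oooooooooooooooooiiiiiiiiiiiiijjjjjjjjjjjjjjjjjjjjj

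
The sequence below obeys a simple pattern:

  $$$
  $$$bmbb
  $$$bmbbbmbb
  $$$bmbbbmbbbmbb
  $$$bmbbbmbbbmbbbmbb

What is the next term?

Every step adds bmbb to the end: s(k+1) = s(k)·bmbb.
So the next term is $$$bmbbbmbbbmbbbmbb·bmbb.

$$$bmbbbmbbbmbbbmbbbmbb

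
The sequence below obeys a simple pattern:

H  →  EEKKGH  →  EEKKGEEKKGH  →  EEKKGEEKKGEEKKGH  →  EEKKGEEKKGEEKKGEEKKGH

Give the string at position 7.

Every step adds EEKKG at the front: s(k+1) = EEKKG·s(k).
From EEKKGEEKKGEEKKGEEKKGH, 2 further steps: EEKKGEEKKGEEKKGEEKKGH → EEKKGEEKKGEEKKGEEKKGEEKKGH → (answer).

EEKKGEEKKGEEKKGEEKKGEEKKGEEKKGH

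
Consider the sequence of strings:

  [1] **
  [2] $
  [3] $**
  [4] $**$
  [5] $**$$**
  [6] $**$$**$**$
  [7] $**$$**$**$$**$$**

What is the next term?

$**$$**$**$$**$$**$**$$**$**$

Each term (from the third on) is the previous term followed by the one before it: term 3 = $·** = $**.
So term 8 is $**$$**$**$$**$$**·$**$$**$**$.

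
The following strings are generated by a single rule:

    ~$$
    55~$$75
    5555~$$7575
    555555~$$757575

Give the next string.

Every step adds 55 to the front and 75 to the end of the previous string.
One more step from 555555~$$757575 gives the answer.

55555555~$$75757575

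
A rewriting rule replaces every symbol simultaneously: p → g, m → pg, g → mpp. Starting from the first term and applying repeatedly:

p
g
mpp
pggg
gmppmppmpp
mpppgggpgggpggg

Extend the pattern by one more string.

φ(mpppgggpgggpggg) expands symbol-by-symbol to pg g g g mpp mpp mpp g mpp mpp mpp g mpp mpp mpp; joining the 15 pieces gives the next term.

pggggmppmppmppgmppmppmppgmppmppmpp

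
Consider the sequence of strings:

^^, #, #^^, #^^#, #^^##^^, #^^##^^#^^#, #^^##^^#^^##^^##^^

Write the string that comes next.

#^^##^^#^^##^^##^^#^^##^^#^^#

This is a Fibonacci-style word recurrence s(k) = s(k−1)·s(k−2): e.g. #·^^ = #^^.
So term 8 is #^^##^^#^^##^^##^^·#^^##^^#^^#.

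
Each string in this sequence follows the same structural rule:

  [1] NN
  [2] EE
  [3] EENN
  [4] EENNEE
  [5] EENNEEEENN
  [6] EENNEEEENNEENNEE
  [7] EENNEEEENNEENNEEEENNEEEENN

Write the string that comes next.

EENNEEEENNEENNEEEENNEEEENNEENNEEEENNEENNEE

This is a Fibonacci-style word recurrence s(k) = s(k−1)·s(k−2): e.g. EE·NN = EENN.
So term 8 is EENNEEEENNEENNEEEENNEEEENN·EENNEEEENNEENNEE.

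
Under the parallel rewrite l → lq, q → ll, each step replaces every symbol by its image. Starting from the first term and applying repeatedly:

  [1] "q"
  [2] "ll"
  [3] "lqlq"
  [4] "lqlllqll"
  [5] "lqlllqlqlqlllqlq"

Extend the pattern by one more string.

lqlllqlqlqlllqlllqlllqlqlqlllqll

Applying the rule to each of the 16 symbols of lqlllqlqlqlllqlq gives the pieces lq ll lq lq lq ll lq ll lq ll lq lq lq ll lq ll, which concatenate to the answer.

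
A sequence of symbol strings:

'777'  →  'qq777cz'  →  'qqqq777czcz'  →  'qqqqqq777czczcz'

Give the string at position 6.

Each term wraps the previous one in qq on the left and cz on the right.
From qqqqqq777czczcz, 2 further steps: qqqqqq777czczcz → qqqqqqqq777czczczcz → (answer).

qqqqqqqqqq777czczczczcz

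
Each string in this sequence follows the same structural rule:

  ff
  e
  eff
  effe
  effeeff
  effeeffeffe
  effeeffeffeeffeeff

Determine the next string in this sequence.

This is a Fibonacci-style word recurrence s(k) = s(k−1)·s(k−2): e.g. e·ff = eff.
So term 8 is effeeffeffeeffeeff·effeeffeffe.

effeeffeffeeffeeffeffeeffeffe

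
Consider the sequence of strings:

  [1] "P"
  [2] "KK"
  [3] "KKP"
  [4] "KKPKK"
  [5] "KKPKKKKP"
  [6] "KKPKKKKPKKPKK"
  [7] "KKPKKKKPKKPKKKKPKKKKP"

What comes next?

This is a Fibonacci-style word recurrence s(k) = s(k−1)·s(k−2): e.g. KK·P = KKP.
The next term joins KKPKKKKPKKPKKKKPKKKKP and KKPKKKKPKKPKK.

KKPKKKKPKKPKKKKPKKKKPKKPKKKKPKKPKK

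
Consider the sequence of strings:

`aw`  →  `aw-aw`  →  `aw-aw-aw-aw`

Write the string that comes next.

aw-aw-aw-aw-aw-aw-aw-aw

Every step duplicates the string with '-' between the halves.
So the next term is two copies of aw-aw-aw-aw with '-' between the halves.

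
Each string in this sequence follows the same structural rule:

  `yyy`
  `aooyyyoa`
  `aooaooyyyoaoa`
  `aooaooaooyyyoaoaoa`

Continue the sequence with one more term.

aooaooaooaooyyyoaoaoaoa

Each term wraps the previous one in aoo on the left and oa on the right.
So the next term is aoo·aooaooaooyyyoaoaoa·oa.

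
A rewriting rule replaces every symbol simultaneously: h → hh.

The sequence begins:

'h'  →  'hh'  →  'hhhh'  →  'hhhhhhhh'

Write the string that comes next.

Rewriting each symbol of hhhhhhhh: h→hh, h→hh, h→hh, h→hh, h→hh, h→hh, h→hh, h→hh, which concatenates to hh hh hh hh hh hh hh hh.

hhhhhhhhhhhhhhhh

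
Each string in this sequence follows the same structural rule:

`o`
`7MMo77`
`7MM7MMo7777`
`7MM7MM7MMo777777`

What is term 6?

7MM7MM7MM7MM7MMo7777777777

Every step adds 7MM to the front and 77 to the end of the previous string.
From 7MM7MM7MMo777777, 2 further steps: 7MM7MM7MMo777777 → 7MM7MM7MM7MMo77777777 → (answer).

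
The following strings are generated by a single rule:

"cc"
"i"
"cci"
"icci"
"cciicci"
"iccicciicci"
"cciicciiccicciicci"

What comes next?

Each term (from the third on) is the two preceding terms concatenated in order: term 3 = cc·i = cci.
The next term joins iccicciicci and cciicciiccicciicci.

iccicciiccicciicciiccicciicci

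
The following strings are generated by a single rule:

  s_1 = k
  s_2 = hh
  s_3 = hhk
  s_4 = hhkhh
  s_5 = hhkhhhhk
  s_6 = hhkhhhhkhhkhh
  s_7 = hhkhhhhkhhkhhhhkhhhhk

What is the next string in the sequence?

From term 3 onward, concatenate the last term with the second-to-last: hh·k = hhk, hhk·hh = hhkhh, …
The next term joins hhkhhhhkhhkhhhhkhhhhk and hhkhhhhkhhkhh.

hhkhhhhkhhkhhhhkhhhhkhhkhhhhkhhkhh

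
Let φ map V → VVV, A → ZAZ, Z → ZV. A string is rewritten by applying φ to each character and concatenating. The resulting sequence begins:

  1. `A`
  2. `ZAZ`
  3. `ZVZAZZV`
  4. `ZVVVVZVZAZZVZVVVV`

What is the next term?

ZVVVVVVVVVVVVVZVVVVZVZAZZVZVVVVZVVVVVVVVVVVVV

Replace each of the 17 characters of ZVVVVZVZAZZVZVVVV in place — ZV VVV VVV VVV VVV ZV VVV ZV ZAZ ZV ZV VVV ZV VVV VVV VVV VVV — and concatenate.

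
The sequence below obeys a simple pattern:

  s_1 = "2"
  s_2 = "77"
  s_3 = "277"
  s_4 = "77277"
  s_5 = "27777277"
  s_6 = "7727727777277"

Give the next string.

277772777727727777277

This is a Fibonacci-style word recurrence s(k) = s(k−2)·s(k−1): e.g. 2·77 = 277.
The next term joins 27777277 and 7727727777277.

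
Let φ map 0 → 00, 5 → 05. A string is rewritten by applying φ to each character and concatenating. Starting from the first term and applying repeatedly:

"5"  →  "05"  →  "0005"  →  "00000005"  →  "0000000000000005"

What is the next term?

Rewriting the 16 symbols of 0000000000000005 one by one yields 00 00 00 00 00 00 00 00 00 00 00 00 00 00 00 05; concatenated:

00000000000000000000000000000005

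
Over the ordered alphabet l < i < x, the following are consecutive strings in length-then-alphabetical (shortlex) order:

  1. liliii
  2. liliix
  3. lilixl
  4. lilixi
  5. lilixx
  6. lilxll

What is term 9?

lilxil

Advancing 3 positions from lilxll through lilxll → lilxli → lilxlx reaches term 9.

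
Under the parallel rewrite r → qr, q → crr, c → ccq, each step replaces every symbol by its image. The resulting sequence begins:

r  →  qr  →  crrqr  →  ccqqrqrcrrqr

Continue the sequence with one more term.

ccqccqcrrcrrqrcrrqrccqqrqrcrrqr

Expanding ccqqrqrcrrqr: c→ccq, c→ccq, q→crr, q→crr, r→qr, q→crr, r→qr, c→ccq, r→qr, r→qr, q→crr, r→qr. Concatenated: ccq ccq crr crr qr crr qr ccq qr qr crr qr.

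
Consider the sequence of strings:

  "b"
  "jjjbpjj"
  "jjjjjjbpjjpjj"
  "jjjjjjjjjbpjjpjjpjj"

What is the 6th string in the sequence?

Each term wraps the previous one in jjj on the left and pjj on the right.
From jjjjjjjjjbpjjpjjpjj, 2 further steps: jjjjjjjjjbpjjpjjpjj → jjjjjjjjjjjjbpjjpjjpjjpjj → (answer).

jjjjjjjjjjjjjjjbpjjpjjpjjpjjpjj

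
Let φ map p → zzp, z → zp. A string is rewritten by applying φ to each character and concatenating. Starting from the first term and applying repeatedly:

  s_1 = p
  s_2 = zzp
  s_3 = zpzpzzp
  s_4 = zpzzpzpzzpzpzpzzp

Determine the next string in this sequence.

zpzzpzpzpzzpzpzzpzpzpzzpzpzzpzpzzpzpzpzzp

Applying the rule to each of the 17 symbols of zpzzpzpzzpzpzpzzp gives the pieces zp zzp zp zp zzp zp zzp zp zp zzp zp zzp zp zzp zp zp zzp, which concatenate to the answer.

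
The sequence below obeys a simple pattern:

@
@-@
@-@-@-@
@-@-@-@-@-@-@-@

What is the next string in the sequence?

s(k+1) = s(k)·-·s(k) — each term doubles the last with '-' between the halves.
So the next term is two copies of @-@-@-@-@-@-@-@ with '-' between the halves.

@-@-@-@-@-@-@-@-@-@-@-@-@-@-@-@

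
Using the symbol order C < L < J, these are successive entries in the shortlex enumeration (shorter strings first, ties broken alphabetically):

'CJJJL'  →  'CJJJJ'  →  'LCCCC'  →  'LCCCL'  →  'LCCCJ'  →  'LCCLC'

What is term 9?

Continuing the enumeration 3 steps past LCCLC: LCCLC → LCCLL → LCCLJ → (answer).

LCCJC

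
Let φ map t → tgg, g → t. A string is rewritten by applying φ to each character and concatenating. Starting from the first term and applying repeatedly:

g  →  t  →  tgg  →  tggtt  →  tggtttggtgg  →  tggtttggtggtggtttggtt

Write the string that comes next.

Replace each of the 21 characters of tggtttggtggtggtttggtt in place — tgg t t tgg tgg tgg t t tgg t t tgg t t tgg tgg tgg t t tgg tgg — and concatenate.

tggtttggtggtggtttggtttggtttggtggtggtttggtgg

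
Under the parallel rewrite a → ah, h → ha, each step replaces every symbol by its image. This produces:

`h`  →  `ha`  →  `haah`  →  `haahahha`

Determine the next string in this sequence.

haahahhaahhahaah

Rewriting each symbol of haahahha: h→ha, a→ah, a→ah, h→ha, a→ah, h→ha, h→ha, a→ah, which concatenates to ha ah ah ha ah ha ha ah.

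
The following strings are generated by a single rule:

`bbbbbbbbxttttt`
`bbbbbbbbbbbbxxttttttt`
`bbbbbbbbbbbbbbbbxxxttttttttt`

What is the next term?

Term n consists of 4n b's, followed by n-1 x's, followed by 2n+1 t's, where the shown terms are n = 2, 3, 4.
For the next term, n = 5, so the run lengths are 20, 4, 11.

bbbbbbbbbbbbbbbbbbbbxxxxttttttttttt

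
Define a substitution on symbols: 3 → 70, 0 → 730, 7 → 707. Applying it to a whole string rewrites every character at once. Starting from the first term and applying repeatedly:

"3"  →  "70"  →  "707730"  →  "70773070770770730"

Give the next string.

Applying the rule to each of the 17 symbols of 70773070770770730 gives the pieces 707 730 707 707 70 730 707 730 707 707 730 707 707 730 707 70 730, which concatenate to the answer.

7077307077077073070773070770773070770773070770730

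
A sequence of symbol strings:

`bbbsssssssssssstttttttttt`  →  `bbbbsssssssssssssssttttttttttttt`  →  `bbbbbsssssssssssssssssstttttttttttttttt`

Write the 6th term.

bbbbbbbbsssssssssssssssssssssssssssttttttttttttttttttttttttt

The n-th term is n b's then 3n+3 s's then 3n+1 t's, where the shown terms are n = 3, 4, 5.
For term 6, n = 8, so the run lengths are 8, 27, 25.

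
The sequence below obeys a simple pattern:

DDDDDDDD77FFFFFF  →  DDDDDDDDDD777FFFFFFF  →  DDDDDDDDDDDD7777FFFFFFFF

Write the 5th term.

DDDDDDDDDDDDDDDD777777FFFFFFFFFF

Each string has the form D^{2n+2} 7^{n-1} F^{n+3}, where the shown terms are n = 3, 4, 5.
For term 5, n = 7, so the run lengths are 16, 6, 10.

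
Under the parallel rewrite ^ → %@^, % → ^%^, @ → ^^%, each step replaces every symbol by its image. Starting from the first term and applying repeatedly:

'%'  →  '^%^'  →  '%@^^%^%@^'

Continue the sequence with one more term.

Apply φ to %@^^%^%@^ symbol by symbol: %→^%^, @→^^%, ^→%@^, ^→%@^, %→^%^, ^→%@^, %→^%^, @→^^%, ^→%@^; joined: ^%^ ^^% %@^ %@^ ^%^ %@^ ^%^ ^^% %@^.

^%^^^%%@^%@^^%^%@^^%^^^%%@^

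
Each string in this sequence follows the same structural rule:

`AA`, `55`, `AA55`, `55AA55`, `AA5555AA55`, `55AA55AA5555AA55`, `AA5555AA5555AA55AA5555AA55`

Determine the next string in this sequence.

This is a Fibonacci-style word recurrence s(k) = s(k−2)·s(k−1): e.g. AA·55 = AA55.
The next term joins 55AA55AA5555AA55 and AA5555AA5555AA55AA5555AA55.

55AA55AA5555AA55AA5555AA5555AA55AA5555AA55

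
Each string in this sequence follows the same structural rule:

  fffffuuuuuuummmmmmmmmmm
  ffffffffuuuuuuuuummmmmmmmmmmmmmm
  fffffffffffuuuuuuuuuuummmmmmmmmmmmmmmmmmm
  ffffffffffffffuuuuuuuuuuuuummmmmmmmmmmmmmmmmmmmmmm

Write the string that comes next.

fffffffffffffffffuuuuuuuuuuuuuuummmmmmmmmmmmmmmmmmmmmmmmmmm

Reading off run lengths: f runs 5, 8, 11, 14; u runs 7, 9, 11, 13; m runs 11, 15, 19, 23 — each is linear in n, where the shown terms are n = 2, 3, 4, 5.
Setting n = 6 gives 17, 15, 27 characters in each block.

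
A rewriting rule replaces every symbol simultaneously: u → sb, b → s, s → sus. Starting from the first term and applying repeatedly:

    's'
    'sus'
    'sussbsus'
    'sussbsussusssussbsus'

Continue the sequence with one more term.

Rewriting the 20 symbols of sussbsussusssussbsus one by one yields sus sb sus sus s sus sb sus sus sb sus sus sus sb sus sus s sus sb sus; concatenated:

sussbsussusssussbsussussbsussussussbsussusssussbsus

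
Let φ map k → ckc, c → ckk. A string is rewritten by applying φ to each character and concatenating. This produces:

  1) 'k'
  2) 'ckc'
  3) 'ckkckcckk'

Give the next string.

Expanding ckkckcckk: c→ckk, k→ckc, k→ckc, c→ckk, k→ckc, c→ckk, c→ckk, k→ckc, k→ckc. Concatenated: ckk ckc ckc ckk ckc ckk ckk ckc ckc.

ckkckcckcckkckcckkckkckcckc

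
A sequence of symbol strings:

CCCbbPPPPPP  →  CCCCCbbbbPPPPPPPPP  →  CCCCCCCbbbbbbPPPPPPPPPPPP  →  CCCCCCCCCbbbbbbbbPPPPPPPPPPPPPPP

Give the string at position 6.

CCCCCCCCCCCCCbbbbbbbbbbbbPPPPPPPPPPPPPPPPPPPPP

The n-th term is 2n+1 C's then 2n b's then 3n+3 P's (n = 1, 2, …).
At n = 6 the blocks have lengths 13, 12, 21.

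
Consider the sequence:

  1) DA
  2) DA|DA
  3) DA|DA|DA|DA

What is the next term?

Every step duplicates the string with '|' between the halves.
Doubling DA|DA|DA|DA with '|' between the halves:

DA|DA|DA|DA|DA|DA|DA|DA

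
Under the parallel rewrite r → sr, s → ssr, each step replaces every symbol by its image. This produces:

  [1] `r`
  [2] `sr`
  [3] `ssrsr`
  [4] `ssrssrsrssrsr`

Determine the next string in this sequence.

ssrssrsrssrssrsrssrsrssrssrsrssrsr

φ(ssrssrsrssrsr) expands symbol-by-symbol to ssr ssr sr ssr ssr sr ssr sr ssr ssr sr ssr sr; joining the 13 pieces gives the next term.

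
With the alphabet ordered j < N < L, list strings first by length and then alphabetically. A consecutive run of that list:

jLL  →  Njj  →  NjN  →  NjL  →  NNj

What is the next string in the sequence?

NNN

Find the rightmost character of NNj below L, bump it to the next letter, and reset everything to its right to j.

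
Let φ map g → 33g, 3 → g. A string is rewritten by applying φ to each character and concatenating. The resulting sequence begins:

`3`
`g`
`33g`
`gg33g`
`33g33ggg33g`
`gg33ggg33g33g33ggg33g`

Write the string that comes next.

Applying the rule to each of the 21 symbols of gg33ggg33g33g33ggg33g gives the pieces 33g 33g g g 33g 33g 33g g g 33g g g 33g g g 33g 33g 33g g g 33g, which concatenate to the answer.

33g33ggg33g33g33ggg33ggg33ggg33g33g33ggg33g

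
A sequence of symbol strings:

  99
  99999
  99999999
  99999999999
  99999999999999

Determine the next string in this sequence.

Each term is the previous one with 999 prepended.
So the next term is 999·99999999999999.

99999999999999999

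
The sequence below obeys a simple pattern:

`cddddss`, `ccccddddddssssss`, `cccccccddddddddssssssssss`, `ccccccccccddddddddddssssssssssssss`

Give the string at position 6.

ccccccccccccccccddddddddddddddssssssssssssssssssssss

Reading off run lengths: c runs 1, 4, 7, 10; d runs 4, 6, 8, 10; s runs 2, 6, 10, 14 — each is linear in n (n = 1, 2, …).
At n = 6 the blocks have lengths 16, 14, 22.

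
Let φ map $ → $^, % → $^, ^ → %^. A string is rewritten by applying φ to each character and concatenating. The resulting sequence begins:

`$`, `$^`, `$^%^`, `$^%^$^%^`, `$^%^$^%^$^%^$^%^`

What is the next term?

$^%^$^%^$^%^$^%^$^%^$^%^$^%^$^%^

Applying the rule to each of the 16 symbols of $^%^$^%^$^%^$^%^ gives the pieces $^ %^ $^ %^ $^ %^ $^ %^ $^ %^ $^ %^ $^ %^ $^ %^, which concatenate to the answer.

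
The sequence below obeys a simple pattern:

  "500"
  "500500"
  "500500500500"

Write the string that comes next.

500500500500500500500500

s(k+1) = s(k)·s(k) — each term doubles the last.
So the next term is two copies of 500500500500.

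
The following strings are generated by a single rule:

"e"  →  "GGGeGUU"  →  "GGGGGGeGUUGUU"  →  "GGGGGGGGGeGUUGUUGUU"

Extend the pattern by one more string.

Every step adds GGG to the front and GUU to the end of the previous string.
Applying this once more to GGGGGGGGGeGUUGUUGUU:

GGGGGGGGGGGGeGUUGUUGUUGUU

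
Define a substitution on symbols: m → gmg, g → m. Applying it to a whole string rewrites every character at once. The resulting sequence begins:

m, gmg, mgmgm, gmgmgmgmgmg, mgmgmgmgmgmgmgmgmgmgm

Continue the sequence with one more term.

gmgmgmgmgmgmgmgmgmgmgmgmgmgmgmgmgmgmgmgmgmg

Replace each of the 21 characters of mgmgmgmgmgmgmgmgmgmgm in place — gmg m gmg m gmg m gmg m gmg m gmg m gmg m gmg m gmg m gmg m gmg — and concatenate.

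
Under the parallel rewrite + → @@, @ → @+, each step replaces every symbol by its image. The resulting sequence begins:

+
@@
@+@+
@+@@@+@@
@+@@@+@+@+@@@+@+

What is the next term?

@+@@@+@+@+@@@+@@@+@@@+@+@+@@@+@@

Applying the rule to each of the 16 symbols of @+@@@+@+@+@@@+@+ gives the pieces @+ @@ @+ @+ @+ @@ @+ @@ @+ @@ @+ @+ @+ @@ @+ @@, which concatenate to the answer.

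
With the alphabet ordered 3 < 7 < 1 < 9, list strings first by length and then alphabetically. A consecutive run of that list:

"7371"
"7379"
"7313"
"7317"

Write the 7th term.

Stepping forward 3 times from 7317: 7317 → 7311 → 7319, then the target.

7393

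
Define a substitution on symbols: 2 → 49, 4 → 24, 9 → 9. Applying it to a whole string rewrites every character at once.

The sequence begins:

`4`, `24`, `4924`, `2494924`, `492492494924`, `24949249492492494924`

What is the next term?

Rewriting the 20 symbols of 24949249492492494924 one by one yields 49 24 9 24 9 49 24 9 24 9 49 24 9 49 24 9 24 9 49 24; concatenated:

492492494924924949249492492494924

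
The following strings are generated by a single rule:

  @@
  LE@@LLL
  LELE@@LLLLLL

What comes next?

s(k+1) = LE·s(k)·LLL, so each term gains LE as a prefix and LLL as a suffix.
Applying this once more to LELE@@LLLLLL:

LELELE@@LLLLLLLLL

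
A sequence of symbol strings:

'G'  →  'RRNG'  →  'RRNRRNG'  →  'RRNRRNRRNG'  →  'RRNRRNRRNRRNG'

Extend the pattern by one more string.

Each term is the previous one with RRN prepended.
Applying this once more to RRNRRNRRNRRNG:

RRNRRNRRNRRNRRNG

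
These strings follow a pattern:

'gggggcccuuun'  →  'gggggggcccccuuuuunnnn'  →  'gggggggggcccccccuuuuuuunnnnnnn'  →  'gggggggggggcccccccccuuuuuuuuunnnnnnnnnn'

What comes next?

Each string has the form g^{2n+3} c^{2n+1} u^{2n+1} n^{3n-2} (n = 1, 2, …).
At n = 5 the blocks have lengths 13, 11, 11, 13.

gggggggggggggcccccccccccuuuuuuuuuuunnnnnnnnnnnnn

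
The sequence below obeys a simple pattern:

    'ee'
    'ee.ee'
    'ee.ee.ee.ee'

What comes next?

s(k+1) = s(k)·.·s(k) — each term doubles the last with '.' between the halves.
Doubling ee.ee.ee.ee with '.' between the halves:

ee.ee.ee.ee.ee.ee.ee.ee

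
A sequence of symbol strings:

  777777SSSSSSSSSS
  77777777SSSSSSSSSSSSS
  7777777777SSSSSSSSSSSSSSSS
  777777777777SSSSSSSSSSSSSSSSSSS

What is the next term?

77777777777777SSSSSSSSSSSSSSSSSSSSSS

Reading off run lengths: 7 runs 6, 8, 10, 12; S runs 10, 13, 16, 19 — each is linear in n, where the shown terms are n = 3, 4, 5, 6.
Setting n = 7 gives 14, 22 characters in each block.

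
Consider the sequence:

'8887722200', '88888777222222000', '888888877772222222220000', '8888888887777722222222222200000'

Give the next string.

88888888888777777222222222222222000000

The n-th term is 2n+1 8's then n+1 7's then 3n 2's then n+1 0's (n = 1, 2, …).
At n = 5 the blocks have lengths 11, 6, 15, 6.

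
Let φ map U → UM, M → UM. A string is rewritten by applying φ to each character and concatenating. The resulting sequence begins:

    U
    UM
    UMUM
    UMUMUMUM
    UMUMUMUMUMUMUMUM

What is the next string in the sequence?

φ(UMUMUMUMUMUMUMUM) expands symbol-by-symbol to UM UM UM UM UM UM UM UM UM UM UM UM UM UM UM UM; joining the 16 pieces gives the next term.

UMUMUMUMUMUMUMUMUMUMUMUMUMUMUMUM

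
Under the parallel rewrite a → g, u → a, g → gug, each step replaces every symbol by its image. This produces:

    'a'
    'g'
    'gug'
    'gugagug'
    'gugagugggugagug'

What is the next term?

φ(gugagugggugagug) expands symbol-by-symbol to gug a gug g gug a gug gug gug a gug g gug a gug; joining the 15 pieces gives the next term.

gugagugggugagugguggugagugggugagug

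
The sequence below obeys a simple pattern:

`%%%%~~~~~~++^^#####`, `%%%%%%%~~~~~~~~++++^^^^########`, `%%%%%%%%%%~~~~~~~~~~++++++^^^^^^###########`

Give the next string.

Each string has the form %^{3n-2} ~^{2n+2} +^{2n-2} ^^{2n-2} #^{3n-1}, where the shown terms are n = 2, 3, 4.
Setting n = 5 gives 13, 12, 8, 8, 14 characters in each block.

%%%%%%%%%%%%%~~~~~~~~~~~~++++++++^^^^^^^^##############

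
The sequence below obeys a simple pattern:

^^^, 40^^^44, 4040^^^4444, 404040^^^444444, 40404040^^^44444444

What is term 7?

404040404040^^^444444444444

s(k+1) = 40·s(k)·44, so each term gains 40 as a prefix and 44 as a suffix.
From 40404040^^^44444444, 2 further steps: 40404040^^^44444444 → 4040404040^^^4444444444 → (answer).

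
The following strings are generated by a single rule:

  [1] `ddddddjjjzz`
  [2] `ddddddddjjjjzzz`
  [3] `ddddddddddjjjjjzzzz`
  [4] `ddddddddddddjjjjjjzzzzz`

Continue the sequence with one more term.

ddddddddddddddjjjjjjjzzzzzz

The n-th term is 2n d's then n j's then n-1 z's, where the shown terms are n = 3, 4, 5, 6.
At n = 7 the blocks have lengths 14, 7, 6.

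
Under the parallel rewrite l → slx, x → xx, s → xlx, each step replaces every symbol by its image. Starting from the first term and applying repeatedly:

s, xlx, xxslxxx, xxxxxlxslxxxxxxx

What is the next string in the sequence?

Replace each of the 16 characters of xxxxxlxslxxxxxxx in place — xx xx xx xx xx slx xx xlx slx xx xx xx xx xx xx xx — and concatenate.

xxxxxxxxxxslxxxxlxslxxxxxxxxxxxxxxx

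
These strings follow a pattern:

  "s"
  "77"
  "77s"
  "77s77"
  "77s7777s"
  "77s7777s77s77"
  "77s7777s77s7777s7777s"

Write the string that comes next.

77s7777s77s7777s7777s77s7777s77s77

Each term (from the third on) is the previous term followed by the one before it: term 3 = 77·s = 77s.
Continuing: 77s7777s77s7777s7777s · 77s7777s77s77 gives term 8.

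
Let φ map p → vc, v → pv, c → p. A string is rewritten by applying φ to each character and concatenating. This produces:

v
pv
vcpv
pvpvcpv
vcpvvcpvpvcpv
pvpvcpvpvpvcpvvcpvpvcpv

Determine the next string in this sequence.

Rewriting the 23 symbols of pvpvcpvpvpvcpvvcpvpvcpv one by one yields vc pv vc pv p vc pv vc pv vc pv p vc pv pv p vc pv vc pv p vc pv; concatenated:

vcpvvcpvpvcpvvcpvvcpvpvcpvpvpvcpvvcpvpvcpv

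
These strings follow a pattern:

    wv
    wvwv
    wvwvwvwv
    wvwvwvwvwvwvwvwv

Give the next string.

s(k+1) = s(k)·s(k) — each term doubles the last.
So the next term is two copies of wvwvwvwvwvwvwvwv.

wvwvwvwvwvwvwvwvwvwvwvwvwvwvwvwv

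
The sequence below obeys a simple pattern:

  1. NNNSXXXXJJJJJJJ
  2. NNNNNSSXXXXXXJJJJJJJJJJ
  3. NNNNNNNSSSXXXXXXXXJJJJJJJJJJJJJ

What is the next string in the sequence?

NNNNNNNNNSSSSXXXXXXXXXXJJJJJJJJJJJJJJJJ

Each string has the form N^{2n-1} S^{n-1} X^{2n} J^{3n+1}, where the shown terms are n = 2, 3, 4.
For the next term, n = 5, so the run lengths are 9, 4, 10, 16.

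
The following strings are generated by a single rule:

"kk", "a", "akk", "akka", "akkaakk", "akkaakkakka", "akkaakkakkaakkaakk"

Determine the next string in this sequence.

Each term (from the third on) is the previous term followed by the one before it: term 3 = a·kk = akk.
So term 8 is akkaakkakkaakkaakk·akkaakkakka.

akkaakkakkaakkaakkakkaakkakka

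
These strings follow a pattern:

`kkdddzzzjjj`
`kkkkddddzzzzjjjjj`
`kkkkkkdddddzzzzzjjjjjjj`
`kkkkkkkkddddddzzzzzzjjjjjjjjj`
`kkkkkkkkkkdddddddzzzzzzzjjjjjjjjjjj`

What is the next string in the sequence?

Term n consists of 2n k's, followed by n+2 d's, followed by n+2 z's, followed by 2n+1 j's (n = 1, 2, …).
For the next term, n = 6, so the run lengths are 12, 8, 8, 13.

kkkkkkkkkkkkddddddddzzzzzzzzjjjjjjjjjjjjj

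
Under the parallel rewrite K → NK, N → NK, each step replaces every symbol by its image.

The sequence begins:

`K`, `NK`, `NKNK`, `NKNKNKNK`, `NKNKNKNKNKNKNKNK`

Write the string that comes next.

Replace each of the 16 characters of NKNKNKNKNKNKNKNK in place — NK NK NK NK NK NK NK NK NK NK NK NK NK NK NK NK — and concatenate.

NKNKNKNKNKNKNKNKNKNKNKNKNKNKNKNK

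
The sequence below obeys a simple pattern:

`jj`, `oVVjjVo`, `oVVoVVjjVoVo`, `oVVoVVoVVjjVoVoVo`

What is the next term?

oVVoVVoVVoVVjjVoVoVoVo

Every step adds oVV to the front and Vo to the end of the previous string.
So the next term is oVV·oVVoVVoVVjjVoVoVo·Vo.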